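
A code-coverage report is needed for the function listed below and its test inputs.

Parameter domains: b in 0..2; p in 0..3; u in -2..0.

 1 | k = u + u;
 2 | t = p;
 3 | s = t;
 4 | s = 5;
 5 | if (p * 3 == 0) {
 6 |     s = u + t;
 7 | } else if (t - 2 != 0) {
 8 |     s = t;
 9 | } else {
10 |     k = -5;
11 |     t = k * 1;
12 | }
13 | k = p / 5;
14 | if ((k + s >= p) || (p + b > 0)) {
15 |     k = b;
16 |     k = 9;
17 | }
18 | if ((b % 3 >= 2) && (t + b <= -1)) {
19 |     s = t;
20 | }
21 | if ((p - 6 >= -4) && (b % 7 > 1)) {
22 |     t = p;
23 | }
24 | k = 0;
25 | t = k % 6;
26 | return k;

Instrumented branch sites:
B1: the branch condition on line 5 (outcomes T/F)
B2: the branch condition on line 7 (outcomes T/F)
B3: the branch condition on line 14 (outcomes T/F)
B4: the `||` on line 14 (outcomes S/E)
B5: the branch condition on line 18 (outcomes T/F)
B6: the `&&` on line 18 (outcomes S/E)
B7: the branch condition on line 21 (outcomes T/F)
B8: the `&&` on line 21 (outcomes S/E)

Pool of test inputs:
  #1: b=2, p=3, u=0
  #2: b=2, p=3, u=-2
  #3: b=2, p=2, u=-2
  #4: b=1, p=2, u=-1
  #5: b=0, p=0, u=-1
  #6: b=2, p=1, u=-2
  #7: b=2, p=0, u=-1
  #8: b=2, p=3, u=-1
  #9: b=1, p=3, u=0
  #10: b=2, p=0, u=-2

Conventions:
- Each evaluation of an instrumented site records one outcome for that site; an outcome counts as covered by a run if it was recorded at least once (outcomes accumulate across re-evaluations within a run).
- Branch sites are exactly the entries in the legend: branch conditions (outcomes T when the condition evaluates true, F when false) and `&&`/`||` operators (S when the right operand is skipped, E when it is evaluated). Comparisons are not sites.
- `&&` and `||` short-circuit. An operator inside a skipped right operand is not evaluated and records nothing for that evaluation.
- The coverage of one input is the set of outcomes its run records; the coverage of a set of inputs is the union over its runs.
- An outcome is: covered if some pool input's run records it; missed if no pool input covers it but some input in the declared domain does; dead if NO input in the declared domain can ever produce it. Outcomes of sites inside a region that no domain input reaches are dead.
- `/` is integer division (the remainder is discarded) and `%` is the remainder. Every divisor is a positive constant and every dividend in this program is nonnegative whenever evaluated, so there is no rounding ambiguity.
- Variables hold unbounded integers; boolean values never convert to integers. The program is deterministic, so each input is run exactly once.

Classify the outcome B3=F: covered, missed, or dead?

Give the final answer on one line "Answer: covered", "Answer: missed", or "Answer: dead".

B3=F is recorded by pool input(s) 5 -> covered

Answer: covered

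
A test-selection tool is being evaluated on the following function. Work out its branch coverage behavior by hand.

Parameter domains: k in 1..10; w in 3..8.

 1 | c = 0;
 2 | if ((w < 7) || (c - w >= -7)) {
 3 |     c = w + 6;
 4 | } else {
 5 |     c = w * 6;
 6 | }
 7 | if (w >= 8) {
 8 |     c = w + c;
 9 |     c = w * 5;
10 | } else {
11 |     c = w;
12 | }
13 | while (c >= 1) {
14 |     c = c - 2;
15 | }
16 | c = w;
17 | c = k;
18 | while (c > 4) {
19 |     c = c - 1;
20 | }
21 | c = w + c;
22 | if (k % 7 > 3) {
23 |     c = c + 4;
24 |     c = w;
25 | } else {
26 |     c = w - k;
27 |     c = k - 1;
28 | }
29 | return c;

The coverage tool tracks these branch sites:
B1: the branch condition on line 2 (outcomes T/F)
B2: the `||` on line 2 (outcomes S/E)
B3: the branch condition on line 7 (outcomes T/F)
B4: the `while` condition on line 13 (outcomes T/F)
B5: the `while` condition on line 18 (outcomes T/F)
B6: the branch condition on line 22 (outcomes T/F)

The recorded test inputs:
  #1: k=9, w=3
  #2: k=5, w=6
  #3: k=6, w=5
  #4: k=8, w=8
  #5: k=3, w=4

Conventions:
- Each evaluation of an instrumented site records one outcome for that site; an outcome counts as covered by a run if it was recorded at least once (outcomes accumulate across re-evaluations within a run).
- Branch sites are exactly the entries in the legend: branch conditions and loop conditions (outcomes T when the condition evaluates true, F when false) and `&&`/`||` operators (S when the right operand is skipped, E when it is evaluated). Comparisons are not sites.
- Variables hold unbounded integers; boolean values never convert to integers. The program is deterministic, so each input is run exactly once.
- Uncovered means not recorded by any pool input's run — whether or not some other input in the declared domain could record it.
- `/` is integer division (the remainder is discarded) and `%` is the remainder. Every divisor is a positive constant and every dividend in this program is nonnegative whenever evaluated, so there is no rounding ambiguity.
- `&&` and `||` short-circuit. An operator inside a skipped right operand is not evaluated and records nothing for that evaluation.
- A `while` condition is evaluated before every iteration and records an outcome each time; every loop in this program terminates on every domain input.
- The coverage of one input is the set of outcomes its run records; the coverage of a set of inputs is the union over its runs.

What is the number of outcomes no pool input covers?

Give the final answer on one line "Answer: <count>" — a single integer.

#1 (k=9, w=3) -> covered: B1=T, B2=S, B3=F, B4=T, B4=F, B5=T, B5=F, B6=F
#2 (k=5, w=6) -> covered: B1=T, B2=S, B3=F, B4=T, B4=F, B5=T, B5=F, B6=T
#3 (k=6, w=5) -> covered: B1=T, B2=S, B3=F, B4=T, B4=F, B5=T, B5=F, B6=T
#4 (k=8, w=8) -> covered: B1=F, B2=E, B3=T, B4=T, B4=F, B5=T, B5=F, B6=F
#5 (k=3, w=4) -> covered: B1=T, B2=S, B3=F, B4=T, B4=F, B5=F, B6=F
union over the pool: B1=T, B1=F, B2=S, B2=E, B3=T, B3=F, B4=T, B4=F, B5=T, B5=F, B6=T, B6=F
uncovered (0 of 12): none

Answer: 0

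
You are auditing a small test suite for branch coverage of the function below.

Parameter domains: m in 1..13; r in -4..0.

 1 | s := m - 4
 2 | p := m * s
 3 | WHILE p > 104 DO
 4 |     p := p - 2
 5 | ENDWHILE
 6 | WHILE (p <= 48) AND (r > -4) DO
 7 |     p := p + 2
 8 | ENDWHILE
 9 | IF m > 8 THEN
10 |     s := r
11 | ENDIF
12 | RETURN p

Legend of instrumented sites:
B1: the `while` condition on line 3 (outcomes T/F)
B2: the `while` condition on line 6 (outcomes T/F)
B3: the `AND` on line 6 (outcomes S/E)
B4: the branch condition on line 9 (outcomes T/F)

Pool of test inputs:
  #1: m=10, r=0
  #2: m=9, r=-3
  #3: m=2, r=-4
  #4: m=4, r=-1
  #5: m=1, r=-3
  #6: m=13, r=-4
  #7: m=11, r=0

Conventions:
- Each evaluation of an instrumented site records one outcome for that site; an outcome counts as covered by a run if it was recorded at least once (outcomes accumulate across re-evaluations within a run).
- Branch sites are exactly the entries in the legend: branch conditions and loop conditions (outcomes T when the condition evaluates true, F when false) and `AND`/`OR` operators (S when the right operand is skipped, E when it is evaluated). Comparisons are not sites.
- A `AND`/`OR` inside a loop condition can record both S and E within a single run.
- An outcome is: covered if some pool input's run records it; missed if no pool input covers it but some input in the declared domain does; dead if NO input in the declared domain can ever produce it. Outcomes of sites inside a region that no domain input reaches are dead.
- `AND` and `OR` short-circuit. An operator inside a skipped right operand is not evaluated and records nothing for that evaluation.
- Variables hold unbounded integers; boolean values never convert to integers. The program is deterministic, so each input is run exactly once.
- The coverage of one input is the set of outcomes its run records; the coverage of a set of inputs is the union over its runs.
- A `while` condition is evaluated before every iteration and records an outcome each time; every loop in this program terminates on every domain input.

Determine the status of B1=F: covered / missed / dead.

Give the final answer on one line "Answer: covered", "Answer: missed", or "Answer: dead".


B1=F is recorded by pool input(s) 1, 2, 3, 4, 5, 6, 7 -> covered
Answer: covered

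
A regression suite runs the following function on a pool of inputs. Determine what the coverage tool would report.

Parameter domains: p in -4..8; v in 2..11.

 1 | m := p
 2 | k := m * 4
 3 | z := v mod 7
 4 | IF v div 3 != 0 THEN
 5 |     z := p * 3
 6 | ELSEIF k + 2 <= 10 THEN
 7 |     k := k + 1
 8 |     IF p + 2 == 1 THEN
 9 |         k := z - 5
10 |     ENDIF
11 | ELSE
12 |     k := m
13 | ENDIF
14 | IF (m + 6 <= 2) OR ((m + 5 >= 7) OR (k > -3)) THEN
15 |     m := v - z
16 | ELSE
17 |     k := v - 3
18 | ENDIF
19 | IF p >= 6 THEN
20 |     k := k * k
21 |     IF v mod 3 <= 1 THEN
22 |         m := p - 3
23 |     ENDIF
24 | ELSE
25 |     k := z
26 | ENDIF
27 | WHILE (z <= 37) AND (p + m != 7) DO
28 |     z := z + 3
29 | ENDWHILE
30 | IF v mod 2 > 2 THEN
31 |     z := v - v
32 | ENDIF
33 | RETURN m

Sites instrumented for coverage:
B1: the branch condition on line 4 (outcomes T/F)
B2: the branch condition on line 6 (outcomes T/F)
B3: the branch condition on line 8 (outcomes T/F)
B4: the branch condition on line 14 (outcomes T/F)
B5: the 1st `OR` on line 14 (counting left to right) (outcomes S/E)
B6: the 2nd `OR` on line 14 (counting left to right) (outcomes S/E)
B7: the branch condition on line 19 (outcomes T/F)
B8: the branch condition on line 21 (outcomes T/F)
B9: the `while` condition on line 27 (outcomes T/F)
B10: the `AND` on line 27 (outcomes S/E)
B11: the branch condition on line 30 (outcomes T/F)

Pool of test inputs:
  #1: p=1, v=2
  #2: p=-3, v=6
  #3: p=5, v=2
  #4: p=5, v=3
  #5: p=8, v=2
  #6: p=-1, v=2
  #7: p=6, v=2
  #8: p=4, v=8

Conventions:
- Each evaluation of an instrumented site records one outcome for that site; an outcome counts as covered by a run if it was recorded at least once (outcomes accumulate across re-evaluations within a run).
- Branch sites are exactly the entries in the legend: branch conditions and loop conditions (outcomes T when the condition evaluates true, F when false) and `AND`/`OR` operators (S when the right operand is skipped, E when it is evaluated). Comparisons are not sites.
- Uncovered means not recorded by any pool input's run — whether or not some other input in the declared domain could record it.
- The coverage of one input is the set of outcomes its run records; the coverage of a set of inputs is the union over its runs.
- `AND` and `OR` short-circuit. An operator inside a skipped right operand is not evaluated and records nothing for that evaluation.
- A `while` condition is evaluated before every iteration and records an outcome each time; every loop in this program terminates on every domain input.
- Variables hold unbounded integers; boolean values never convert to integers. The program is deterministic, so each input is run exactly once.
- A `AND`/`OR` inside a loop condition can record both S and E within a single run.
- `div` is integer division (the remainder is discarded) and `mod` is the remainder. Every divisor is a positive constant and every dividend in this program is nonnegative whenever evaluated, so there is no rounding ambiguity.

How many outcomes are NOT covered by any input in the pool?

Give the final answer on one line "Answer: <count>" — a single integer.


test 1 (p=1, v=2) hits B1=F, B2=T, B3=F, B4=T, B5=E, B6=E, B7=F, B9=T, B9=F, B10=S, B10=E, B11=F
test 2 (p=-3, v=6) hits B1=T, B4=F, B5=E, B6=E, B7=F, B9=T, B9=F, B10=S, B10=E, B11=F
test 3 (p=5, v=2) hits B1=F, B2=F, B4=T, B5=E, B6=S, B7=F, B9=T, B9=F, B10=S, B10=E, B11=F
test 4 (p=5, v=3) hits B1=T, B4=T, B5=E, B6=S, B7=F, B9=T, B9=F, B10=S, B10=E, B11=F
test 5 (p=8, v=2) hits B1=F, B2=F, B4=T, B5=E, B6=S, B7=T, B8=F, B9=T, B9=F, B10=S, B10=E, B11=F
test 6 (p=-1, v=2) hits B1=F, B2=T, B3=T, B4=F, B5=E, B6=E, B7=F, B9=T, B9=F, B10=S, B10=E, B11=F
test 7 (p=6, v=2) hits B1=F, B2=F, B4=T, B5=E, B6=S, B7=T, B8=F, B9=T, B9=F, B10=S, B10=E, B11=F
test 8 (p=4, v=8) hits B1=T, B4=T, B5=E, B6=S, B7=F, B9=T, B9=F, B10=S, B10=E, B11=F
union over the pool: B1=T, B1=F, B2=T, B2=F, B3=T, B3=F, B4=T, B4=F, B5=E, B6=S, B6=E, B7=T, B7=F, B8=F, B9=T, B9=F, B10=S, B10=E, B11=F
uncovered (3 of 22): B5=S, B8=T, B11=T
Answer: 3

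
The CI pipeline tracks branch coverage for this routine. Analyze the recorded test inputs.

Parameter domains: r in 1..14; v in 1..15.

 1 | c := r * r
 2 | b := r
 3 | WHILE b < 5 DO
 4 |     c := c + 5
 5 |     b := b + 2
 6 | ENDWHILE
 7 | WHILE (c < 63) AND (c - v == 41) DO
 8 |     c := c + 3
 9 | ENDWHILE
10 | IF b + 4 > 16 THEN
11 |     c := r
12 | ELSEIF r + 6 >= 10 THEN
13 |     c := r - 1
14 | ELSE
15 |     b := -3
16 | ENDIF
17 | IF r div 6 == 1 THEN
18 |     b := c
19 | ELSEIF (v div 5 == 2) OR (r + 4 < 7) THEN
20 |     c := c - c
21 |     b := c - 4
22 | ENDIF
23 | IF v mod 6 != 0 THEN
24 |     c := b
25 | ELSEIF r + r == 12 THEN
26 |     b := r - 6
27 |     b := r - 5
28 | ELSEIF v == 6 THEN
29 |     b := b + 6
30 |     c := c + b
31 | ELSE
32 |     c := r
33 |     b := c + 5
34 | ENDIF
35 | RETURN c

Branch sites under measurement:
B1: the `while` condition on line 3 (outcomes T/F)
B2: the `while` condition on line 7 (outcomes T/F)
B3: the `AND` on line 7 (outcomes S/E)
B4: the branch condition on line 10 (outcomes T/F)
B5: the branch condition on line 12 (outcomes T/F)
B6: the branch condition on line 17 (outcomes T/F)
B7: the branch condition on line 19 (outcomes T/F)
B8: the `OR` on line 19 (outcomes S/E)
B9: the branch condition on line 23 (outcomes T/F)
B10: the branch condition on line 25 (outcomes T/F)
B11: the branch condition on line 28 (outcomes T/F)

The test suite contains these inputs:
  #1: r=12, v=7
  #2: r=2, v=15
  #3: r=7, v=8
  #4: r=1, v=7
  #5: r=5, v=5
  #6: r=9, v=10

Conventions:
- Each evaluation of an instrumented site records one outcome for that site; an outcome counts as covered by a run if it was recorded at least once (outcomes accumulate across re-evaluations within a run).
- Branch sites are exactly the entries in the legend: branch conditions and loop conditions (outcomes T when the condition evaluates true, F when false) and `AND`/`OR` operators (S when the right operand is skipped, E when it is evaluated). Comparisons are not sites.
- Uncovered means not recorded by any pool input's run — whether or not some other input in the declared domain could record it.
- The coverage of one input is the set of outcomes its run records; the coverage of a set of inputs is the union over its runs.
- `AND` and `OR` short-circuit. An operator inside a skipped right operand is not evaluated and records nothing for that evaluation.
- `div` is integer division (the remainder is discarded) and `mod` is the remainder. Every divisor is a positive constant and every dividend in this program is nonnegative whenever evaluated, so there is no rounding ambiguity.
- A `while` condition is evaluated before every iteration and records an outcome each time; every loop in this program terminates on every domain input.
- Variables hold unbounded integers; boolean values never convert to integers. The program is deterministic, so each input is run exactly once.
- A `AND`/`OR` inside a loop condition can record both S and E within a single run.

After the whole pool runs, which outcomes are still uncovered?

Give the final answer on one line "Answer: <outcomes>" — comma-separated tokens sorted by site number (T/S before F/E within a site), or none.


input #1, r=12, v=7: events B1->F, B3->S, B2->F, B4->F, B5->T, B6->F, B8->E, B7->F, B9->T; outcomes B1=F, B2=F, B3=S, B4=F, B5=T, B6=F, B7=F, B8=E, B9=T
input #2, r=2, v=15: events B1->T, B1->T, B1->F, B3->E, B2->F, B4->F, B5->F, B6->F, B8->E, B7->T, B9->T; outcomes B1=T, B1=F, B2=F, B3=E, B4=F, B5=F, B6=F, B7=T, B8=E, B9=T
input #3, r=7, v=8: events B1->F, B3->E, B2->T, B3->E, B2->F, B4->F, B5->T, B6->T, B9->T; outcomes B1=F, B2=T, B2=F, B3=E, B4=F, B5=T, B6=T, B9=T
input #4, r=1, v=7: events B1->T, B1->T, B1->F, B3->E, B2->F, B4->F, B5->F, B6->F, B8->E, B7->T, B9->T; outcomes B1=T, B1=F, B2=F, B3=E, B4=F, B5=F, B6=F, B7=T, B8=E, B9=T
input #5, r=5, v=5: events B1->F, B3->E, B2->F, B4->F, B5->T, B6->F, B8->E, B7->F, B9->T; outcomes B1=F, B2=F, B3=E, B4=F, B5=T, B6=F, B7=F, B8=E, B9=T
input #6, r=9, v=10: events B1->F, B3->S, B2->F, B4->F, B5->T, B6->T, B9->T; outcomes B1=F, B2=F, B3=S, B4=F, B5=T, B6=T, B9=T
union over the pool: B1=T, B1=F, B2=T, B2=F, B3=S, B3=E, B4=F, B5=T, B5=F, B6=T, B6=F, B7=T, B7=F, B8=E, B9=T
uncovered (7 of 22): B4=T, B8=S, B9=F, B10=T, B10=F, B11=T, B11=F
Answer: B4=T, B8=S, B9=F, B10=T, B10=F, B11=T, B11=F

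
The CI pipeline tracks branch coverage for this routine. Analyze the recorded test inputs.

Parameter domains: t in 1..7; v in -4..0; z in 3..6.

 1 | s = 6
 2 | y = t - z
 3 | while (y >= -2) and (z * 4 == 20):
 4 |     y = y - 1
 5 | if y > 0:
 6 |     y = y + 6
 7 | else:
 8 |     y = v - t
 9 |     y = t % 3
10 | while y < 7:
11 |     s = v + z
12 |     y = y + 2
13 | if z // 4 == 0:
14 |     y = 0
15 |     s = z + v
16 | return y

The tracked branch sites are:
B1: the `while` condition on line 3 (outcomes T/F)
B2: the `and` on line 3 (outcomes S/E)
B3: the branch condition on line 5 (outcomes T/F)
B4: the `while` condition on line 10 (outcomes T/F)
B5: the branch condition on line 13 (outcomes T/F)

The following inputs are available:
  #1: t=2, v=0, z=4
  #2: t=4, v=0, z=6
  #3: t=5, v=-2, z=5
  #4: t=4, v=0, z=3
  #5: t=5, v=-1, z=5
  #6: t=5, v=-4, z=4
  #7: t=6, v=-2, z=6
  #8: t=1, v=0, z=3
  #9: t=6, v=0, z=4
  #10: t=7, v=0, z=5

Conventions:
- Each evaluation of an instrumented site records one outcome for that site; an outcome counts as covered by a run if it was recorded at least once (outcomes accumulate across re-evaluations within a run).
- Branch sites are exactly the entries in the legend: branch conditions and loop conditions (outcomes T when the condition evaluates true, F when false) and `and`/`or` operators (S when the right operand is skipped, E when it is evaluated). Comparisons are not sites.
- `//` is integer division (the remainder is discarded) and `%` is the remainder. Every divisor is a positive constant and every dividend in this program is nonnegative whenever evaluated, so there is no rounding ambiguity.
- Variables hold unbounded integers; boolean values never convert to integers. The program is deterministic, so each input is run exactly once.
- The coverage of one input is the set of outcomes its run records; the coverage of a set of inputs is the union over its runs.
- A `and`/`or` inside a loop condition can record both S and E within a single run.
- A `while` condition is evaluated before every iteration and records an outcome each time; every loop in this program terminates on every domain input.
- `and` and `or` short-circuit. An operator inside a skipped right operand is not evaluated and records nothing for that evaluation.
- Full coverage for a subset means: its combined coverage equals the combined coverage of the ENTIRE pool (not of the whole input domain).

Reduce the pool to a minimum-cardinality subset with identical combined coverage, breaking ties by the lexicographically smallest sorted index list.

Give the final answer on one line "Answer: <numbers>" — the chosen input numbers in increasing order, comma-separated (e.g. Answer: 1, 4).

test 1 (t=2, v=0, z=4) fires B2->E, B1->F, B3->F, B4->T, B4->T, B4->T, B4->F, B5->F; hits B1=F, B2=E, B3=F, B4=T, B4=F, B5=F
test 2 (t=4, v=0, z=6) fires B2->E, B1->F, B3->F, B4->T, B4->T, B4->T, B4->F, B5->F; hits B1=F, B2=E, B3=F, B4=T, B4=F, B5=F
test 3 (t=5, v=-2, z=5) fires B2->E, B1->T, B2->E, B1->T, B2->E, B1->T, B2->S, B1->F, B3->F, B4->T, B4->T, B4->T, B4->F, B5->F; hits B1=T, B1=F, B2=S, B2=E, B3=F, B4=T, B4=F, B5=F
test 4 (t=4, v=0, z=3) fires B2->E, B1->F, B3->T, B4->F, B5->T; hits B1=F, B2=E, B3=T, B4=F, B5=T
test 5 (t=5, v=-1, z=5) fires B2->E, B1->T, B2->E, B1->T, B2->E, B1->T, B2->S, B1->F, B3->F, B4->T, B4->T, B4->T, B4->F, B5->F; hits B1=T, B1=F, B2=S, B2=E, B3=F, B4=T, B4=F, B5=F
test 6 (t=5, v=-4, z=4) fires B2->E, B1->F, B3->T, B4->F, B5->F; hits B1=F, B2=E, B3=T, B4=F, B5=F
test 7 (t=6, v=-2, z=6) fires B2->E, B1->F, B3->F, B4->T, B4->T, B4->T, B4->T, B4->F, B5->F; hits B1=F, B2=E, B3=F, B4=T, B4=F, B5=F
test 8 (t=1, v=0, z=3) fires B2->E, B1->F, B3->F, B4->T, B4->T, B4->T, B4->F, B5->T; hits B1=F, B2=E, B3=F, B4=T, B4=F, B5=T
test 9 (t=6, v=0, z=4) fires B2->E, B1->F, B3->T, B4->F, B5->F; hits B1=F, B2=E, B3=T, B4=F, B5=F
test 10 (t=7, v=0, z=5) fires B2->E, B1->T, B2->E, B1->T, B2->E, B1->T, B2->E, B1->T, B2->E, B1->T, B2->S, B1->F, B3->F, B4->T, ...; hits B1=T, B1=F, B2=S, B2=E, B3=F, B4=T, B4=F, B5=F
pool-wide coverage (10 outcomes): B1=T, B1=F, B2=S, B2=E, B3=T, B3=F, B4=T, B4=F, B5=T, B5=F
checked all size-1 subsets: none covers 10 outcomes (max 8/10)
inputs {3, 4} (size 2) cover everything; no size-2 subset with a lexicographically smaller index list covers all 10

Answer: 3, 4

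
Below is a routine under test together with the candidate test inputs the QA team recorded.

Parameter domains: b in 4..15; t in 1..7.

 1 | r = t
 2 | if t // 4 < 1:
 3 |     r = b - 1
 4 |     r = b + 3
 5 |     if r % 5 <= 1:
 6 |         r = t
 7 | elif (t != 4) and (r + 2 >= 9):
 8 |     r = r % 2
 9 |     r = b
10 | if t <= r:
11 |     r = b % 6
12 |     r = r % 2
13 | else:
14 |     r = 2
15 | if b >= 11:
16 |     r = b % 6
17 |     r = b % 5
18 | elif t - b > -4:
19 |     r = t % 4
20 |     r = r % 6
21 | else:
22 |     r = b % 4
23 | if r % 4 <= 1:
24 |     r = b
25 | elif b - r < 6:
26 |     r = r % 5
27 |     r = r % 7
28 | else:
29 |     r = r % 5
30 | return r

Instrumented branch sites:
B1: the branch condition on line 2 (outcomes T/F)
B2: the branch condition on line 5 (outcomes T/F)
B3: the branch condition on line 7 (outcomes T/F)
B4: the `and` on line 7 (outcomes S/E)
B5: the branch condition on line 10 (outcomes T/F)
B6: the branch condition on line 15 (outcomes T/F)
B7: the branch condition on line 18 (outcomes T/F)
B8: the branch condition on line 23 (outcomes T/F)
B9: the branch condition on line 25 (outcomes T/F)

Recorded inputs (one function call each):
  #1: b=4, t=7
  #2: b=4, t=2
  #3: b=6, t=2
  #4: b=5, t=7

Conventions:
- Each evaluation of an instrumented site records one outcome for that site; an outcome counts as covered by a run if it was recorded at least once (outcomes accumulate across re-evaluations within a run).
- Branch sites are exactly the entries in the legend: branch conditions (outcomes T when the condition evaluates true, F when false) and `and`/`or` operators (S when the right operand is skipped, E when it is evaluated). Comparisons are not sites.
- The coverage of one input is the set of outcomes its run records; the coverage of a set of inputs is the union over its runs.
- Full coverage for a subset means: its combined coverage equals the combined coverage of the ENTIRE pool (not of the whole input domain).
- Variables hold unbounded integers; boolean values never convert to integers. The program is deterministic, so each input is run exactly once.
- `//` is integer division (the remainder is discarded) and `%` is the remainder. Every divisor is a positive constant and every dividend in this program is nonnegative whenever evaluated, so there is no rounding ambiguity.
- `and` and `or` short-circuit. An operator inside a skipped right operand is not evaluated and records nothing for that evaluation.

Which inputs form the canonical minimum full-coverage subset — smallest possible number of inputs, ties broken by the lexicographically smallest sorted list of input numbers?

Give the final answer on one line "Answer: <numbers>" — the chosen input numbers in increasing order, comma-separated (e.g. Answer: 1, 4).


input #1 (b=4, t=7): covers B1=F, B3=T, B4=E, B5=F, B6=F, B7=T, B8=F, B9=T
input #2 (b=4, t=2): covers B1=T, B2=F, B5=T, B6=F, B7=T, B8=F, B9=T
input #3 (b=6, t=2): covers B1=T, B2=F, B5=T, B6=F, B7=F, B8=F, B9=T
input #4 (b=5, t=7): covers B1=F, B3=T, B4=E, B5=F, B6=F, B7=T, B8=F, B9=T
the full pool covers 12 outcomes: B1=T, B1=F, B2=F, B3=T, B4=E, B5=T, B5=F, B6=F, B7=T, B7=F, B8=F, B9=T
every size-1 subset falls short of the 12 outcomes (best: 8/12)
the canonical winner is {1, 3}: size 2, full 12-outcome coverage, earliest index list among size-2 covers
Answer: 1, 3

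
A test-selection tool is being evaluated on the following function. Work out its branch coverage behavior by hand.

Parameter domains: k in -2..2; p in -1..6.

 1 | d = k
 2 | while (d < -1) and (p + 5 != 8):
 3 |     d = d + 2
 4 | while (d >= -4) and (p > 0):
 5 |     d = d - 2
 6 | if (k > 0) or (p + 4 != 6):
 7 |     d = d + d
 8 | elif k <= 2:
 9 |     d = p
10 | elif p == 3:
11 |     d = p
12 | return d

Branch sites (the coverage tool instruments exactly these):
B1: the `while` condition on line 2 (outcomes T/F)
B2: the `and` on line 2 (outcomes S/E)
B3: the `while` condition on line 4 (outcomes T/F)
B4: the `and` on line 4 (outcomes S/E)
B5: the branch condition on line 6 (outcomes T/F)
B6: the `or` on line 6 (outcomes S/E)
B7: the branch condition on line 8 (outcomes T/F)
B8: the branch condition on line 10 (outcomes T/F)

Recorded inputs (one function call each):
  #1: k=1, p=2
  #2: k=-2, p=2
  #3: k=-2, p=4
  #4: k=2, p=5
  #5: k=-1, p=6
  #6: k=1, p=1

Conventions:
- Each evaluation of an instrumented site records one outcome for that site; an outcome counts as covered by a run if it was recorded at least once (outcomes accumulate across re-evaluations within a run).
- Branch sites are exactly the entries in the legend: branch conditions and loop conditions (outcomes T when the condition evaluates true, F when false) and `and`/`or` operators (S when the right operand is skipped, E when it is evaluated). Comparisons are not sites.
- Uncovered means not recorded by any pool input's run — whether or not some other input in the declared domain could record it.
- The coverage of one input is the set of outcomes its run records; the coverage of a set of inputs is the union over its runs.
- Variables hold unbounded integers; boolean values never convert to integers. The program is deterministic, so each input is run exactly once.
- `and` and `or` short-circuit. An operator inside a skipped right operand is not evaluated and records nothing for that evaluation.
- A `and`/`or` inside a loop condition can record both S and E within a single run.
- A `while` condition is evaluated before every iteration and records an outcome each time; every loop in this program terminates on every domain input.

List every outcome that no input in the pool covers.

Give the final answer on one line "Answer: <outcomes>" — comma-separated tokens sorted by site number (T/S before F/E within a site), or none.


input #1 (k=1, p=2): events B2->S, B1->F, B4->E, B3->T, B4->E, B3->T, B4->E, B3->T, B4->S, B3->F, B6->S, B5->T; covers B1=F, B2=S, B3=T, B3=F, B4=S, B4=E, B5=T, B6=S
input #2 (k=-2, p=2): events B2->E, B1->T, B2->S, B1->F, B4->E, B3->T, B4->E, B3->T, B4->E, B3->T, B4->S, B3->F, B6->E, B5->F, ...; covers B1=T, B1=F, B2=S, B2=E, B3=T, B3=F, B4=S, B4=E, B5=F, B6=E, B7=T
input #3 (k=-2, p=4): events B2->E, B1->T, B2->S, B1->F, B4->E, B3->T, B4->E, B3->T, B4->E, B3->T, B4->S, B3->F, B6->E, B5->T; covers B1=T, B1=F, B2=S, B2=E, B3=T, B3=F, B4=S, B4=E, B5=T, B6=E
input #4 (k=2, p=5): events B2->S, B1->F, B4->E, B3->T, B4->E, B3->T, B4->E, B3->T, B4->E, B3->T, B4->S, B3->F, B6->S, B5->T; covers B1=F, B2=S, B3=T, B3=F, B4=S, B4=E, B5=T, B6=S
input #5 (k=-1, p=6): events B2->S, B1->F, B4->E, B3->T, B4->E, B3->T, B4->S, B3->F, B6->E, B5->T; covers B1=F, B2=S, B3=T, B3=F, B4=S, B4=E, B5=T, B6=E
input #6 (k=1, p=1): events B2->S, B1->F, B4->E, B3->T, B4->E, B3->T, B4->E, B3->T, B4->S, B3->F, B6->S, B5->T; covers B1=F, B2=S, B3=T, B3=F, B4=S, B4=E, B5=T, B6=S
union over the pool: B1=T, B1=F, B2=S, B2=E, B3=T, B3=F, B4=S, B4=E, B5=T, B5=F, B6=S, B6=E, B7=T
uncovered (3 of 16): B7=F, B8=T, B8=F
Answer: B7=F, B8=T, B8=F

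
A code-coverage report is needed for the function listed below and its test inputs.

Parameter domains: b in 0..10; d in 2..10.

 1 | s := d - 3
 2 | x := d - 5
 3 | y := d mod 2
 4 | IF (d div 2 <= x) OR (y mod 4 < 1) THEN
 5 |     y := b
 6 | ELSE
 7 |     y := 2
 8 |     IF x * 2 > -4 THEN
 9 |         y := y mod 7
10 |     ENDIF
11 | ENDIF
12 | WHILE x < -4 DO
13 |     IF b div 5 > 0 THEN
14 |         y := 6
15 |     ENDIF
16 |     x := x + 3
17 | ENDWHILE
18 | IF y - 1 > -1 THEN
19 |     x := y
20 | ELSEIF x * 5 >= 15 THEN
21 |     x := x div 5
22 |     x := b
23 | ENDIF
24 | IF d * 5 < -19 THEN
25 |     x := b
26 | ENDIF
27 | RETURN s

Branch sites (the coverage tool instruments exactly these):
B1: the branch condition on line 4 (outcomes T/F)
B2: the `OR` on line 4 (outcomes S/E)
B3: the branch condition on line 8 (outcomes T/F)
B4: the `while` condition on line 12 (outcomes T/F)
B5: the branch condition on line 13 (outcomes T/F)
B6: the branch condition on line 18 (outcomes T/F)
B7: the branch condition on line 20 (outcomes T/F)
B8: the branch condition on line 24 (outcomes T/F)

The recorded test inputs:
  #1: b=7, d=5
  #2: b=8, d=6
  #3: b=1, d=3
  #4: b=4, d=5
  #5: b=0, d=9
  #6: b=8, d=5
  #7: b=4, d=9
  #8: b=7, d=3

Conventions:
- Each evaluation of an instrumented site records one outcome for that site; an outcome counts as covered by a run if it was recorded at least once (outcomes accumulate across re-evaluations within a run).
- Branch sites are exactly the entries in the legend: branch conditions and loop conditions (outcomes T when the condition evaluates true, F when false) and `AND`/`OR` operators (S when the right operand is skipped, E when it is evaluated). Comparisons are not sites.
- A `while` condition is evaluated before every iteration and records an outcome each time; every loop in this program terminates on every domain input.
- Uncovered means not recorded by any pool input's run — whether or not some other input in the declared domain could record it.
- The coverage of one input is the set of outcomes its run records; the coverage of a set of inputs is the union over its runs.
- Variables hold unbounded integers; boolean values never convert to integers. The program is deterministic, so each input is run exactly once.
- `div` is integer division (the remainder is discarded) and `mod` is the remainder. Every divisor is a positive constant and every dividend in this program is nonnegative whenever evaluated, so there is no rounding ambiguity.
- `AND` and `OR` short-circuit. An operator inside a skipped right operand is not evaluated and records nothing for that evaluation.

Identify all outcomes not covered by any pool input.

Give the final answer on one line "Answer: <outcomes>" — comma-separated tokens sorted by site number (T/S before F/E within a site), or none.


input #1 (b=7, d=5): events B2->E, B1->F, B3->T, B4->F, B6->T, B8->F; covers B1=F, B2=E, B3=T, B4=F, B6=T, B8=F
input #2 (b=8, d=6): events B2->E, B1->T, B4->F, B6->T, B8->F; covers B1=T, B2=E, B4=F, B6=T, B8=F
input #3 (b=1, d=3): events B2->E, B1->F, B3->F, B4->F, B6->T, B8->F; covers B1=F, B2=E, B3=F, B4=F, B6=T, B8=F
input #4 (b=4, d=5): events B2->E, B1->F, B3->T, B4->F, B6->T, B8->F; covers B1=F, B2=E, B3=T, B4=F, B6=T, B8=F
input #5 (b=0, d=9): events B2->S, B1->T, B4->F, B6->F, B7->T, B8->F; covers B1=T, B2=S, B4=F, B6=F, B7=T, B8=F
input #6 (b=8, d=5): events B2->E, B1->F, B3->T, B4->F, B6->T, B8->F; covers B1=F, B2=E, B3=T, B4=F, B6=T, B8=F
input #7 (b=4, d=9): events B2->S, B1->T, B4->F, B6->T, B8->F; covers B1=T, B2=S, B4=F, B6=T, B8=F
input #8 (b=7, d=3): events B2->E, B1->F, B3->F, B4->F, B6->T, B8->F; covers B1=F, B2=E, B3=F, B4=F, B6=T, B8=F
union over the pool: B1=T, B1=F, B2=S, B2=E, B3=T, B3=F, B4=F, B6=T, B6=F, B7=T, B8=F
uncovered (5 of 16): B4=T, B5=T, B5=F, B7=F, B8=T
Answer: B4=T, B5=T, B5=F, B7=F, B8=T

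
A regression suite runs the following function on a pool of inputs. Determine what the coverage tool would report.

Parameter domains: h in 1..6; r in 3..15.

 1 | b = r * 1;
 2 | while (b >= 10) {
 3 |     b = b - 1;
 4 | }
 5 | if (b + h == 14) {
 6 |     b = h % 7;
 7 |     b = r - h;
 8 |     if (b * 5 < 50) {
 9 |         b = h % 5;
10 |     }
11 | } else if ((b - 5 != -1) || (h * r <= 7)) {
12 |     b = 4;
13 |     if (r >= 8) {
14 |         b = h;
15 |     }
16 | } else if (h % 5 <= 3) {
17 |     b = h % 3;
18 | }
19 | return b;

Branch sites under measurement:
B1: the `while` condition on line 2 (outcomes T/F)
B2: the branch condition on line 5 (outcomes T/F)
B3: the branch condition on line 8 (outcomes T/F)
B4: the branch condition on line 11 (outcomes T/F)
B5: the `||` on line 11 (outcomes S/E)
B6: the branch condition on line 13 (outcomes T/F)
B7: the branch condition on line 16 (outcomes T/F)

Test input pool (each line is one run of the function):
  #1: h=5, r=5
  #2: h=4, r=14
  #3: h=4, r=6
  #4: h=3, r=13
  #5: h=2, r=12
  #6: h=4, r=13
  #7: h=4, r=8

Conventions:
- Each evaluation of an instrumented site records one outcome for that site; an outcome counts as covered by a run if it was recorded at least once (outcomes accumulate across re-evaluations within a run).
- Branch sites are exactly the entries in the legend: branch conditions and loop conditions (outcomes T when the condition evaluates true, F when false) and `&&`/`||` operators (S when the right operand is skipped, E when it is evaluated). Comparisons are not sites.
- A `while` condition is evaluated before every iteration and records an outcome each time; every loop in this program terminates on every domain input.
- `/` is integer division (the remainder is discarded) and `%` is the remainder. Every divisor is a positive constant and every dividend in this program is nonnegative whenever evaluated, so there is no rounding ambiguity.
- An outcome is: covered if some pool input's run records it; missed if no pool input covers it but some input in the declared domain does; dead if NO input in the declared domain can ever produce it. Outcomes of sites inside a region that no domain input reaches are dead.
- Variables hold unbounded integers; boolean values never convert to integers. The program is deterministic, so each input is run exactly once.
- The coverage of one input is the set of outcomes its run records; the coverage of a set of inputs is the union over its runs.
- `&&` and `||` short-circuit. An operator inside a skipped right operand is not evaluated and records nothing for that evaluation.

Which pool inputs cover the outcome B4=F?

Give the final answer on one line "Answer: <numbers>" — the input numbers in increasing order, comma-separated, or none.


input #1 (h=5, r=5): misses B4=F
input #2 (h=4, r=14): misses B4=F
input #3 (h=4, r=6): misses B4=F
input #4 (h=3, r=13): misses B4=F
input #5 (h=2, r=12): misses B4=F
input #6 (h=4, r=13): misses B4=F
input #7 (h=4, r=8): misses B4=F
Answer: none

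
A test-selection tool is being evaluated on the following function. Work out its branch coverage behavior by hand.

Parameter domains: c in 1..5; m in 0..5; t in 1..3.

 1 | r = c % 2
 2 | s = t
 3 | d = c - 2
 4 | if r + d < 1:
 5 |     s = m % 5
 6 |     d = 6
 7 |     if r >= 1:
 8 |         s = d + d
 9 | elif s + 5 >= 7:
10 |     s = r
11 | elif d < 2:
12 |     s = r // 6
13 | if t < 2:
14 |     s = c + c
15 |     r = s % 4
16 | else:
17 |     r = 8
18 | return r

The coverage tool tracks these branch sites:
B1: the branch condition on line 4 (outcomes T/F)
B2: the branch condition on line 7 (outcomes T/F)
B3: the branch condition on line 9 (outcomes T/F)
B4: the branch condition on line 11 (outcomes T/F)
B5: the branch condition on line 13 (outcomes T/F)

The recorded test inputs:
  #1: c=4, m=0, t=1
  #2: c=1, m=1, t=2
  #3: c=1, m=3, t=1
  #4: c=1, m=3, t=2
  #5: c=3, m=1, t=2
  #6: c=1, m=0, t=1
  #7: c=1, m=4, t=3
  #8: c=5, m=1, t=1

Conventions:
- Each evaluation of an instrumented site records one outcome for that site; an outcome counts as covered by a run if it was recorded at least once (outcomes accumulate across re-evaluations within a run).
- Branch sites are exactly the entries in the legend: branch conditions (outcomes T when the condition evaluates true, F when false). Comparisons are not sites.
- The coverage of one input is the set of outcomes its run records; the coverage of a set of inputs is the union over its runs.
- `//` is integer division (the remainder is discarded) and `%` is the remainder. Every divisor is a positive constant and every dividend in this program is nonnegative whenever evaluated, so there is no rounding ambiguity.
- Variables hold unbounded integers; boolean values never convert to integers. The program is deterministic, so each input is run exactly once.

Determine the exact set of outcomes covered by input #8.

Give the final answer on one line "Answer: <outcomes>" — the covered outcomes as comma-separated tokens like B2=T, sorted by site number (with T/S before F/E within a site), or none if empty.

Event log for input #8 (c=5, m=1, t=1):
  B1->F, B3->F, B4->F, B5->T
deduplicating events, the covered set is: B1=F, B3=F, B4=F, B5=T

Answer: B1=F, B3=F, B4=F, B5=T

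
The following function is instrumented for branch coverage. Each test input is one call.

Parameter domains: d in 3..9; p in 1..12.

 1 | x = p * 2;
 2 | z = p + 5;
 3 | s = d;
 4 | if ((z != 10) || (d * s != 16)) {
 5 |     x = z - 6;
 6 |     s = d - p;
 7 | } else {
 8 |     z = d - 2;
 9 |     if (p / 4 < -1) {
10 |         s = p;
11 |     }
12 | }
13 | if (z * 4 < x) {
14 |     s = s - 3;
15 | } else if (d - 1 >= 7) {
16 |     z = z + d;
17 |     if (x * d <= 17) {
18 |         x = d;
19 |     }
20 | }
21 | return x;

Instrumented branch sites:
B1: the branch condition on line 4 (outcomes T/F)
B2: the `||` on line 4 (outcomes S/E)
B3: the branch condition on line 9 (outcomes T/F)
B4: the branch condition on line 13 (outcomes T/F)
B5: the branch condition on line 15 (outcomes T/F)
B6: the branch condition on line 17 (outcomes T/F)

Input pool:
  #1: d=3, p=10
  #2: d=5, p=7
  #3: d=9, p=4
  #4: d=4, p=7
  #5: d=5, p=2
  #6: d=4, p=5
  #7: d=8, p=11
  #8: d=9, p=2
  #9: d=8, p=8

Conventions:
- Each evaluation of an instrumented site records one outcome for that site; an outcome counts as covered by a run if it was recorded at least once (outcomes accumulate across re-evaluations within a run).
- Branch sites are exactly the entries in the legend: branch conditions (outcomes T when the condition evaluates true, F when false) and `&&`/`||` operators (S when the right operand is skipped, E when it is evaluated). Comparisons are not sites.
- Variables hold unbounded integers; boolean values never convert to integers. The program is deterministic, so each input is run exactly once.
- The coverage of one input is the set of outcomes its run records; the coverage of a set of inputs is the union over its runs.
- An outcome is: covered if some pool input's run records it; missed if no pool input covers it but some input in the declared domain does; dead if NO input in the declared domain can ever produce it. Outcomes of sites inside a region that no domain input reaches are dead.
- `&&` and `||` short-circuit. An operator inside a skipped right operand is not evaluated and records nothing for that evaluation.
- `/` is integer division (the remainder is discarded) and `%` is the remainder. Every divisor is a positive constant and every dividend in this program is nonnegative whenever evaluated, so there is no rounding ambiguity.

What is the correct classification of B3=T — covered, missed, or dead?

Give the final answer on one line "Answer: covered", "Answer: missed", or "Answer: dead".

no pool input records B3=T
checking all 84 inputs in the declared domain: B3=T is never recorded -> dead

Answer: dead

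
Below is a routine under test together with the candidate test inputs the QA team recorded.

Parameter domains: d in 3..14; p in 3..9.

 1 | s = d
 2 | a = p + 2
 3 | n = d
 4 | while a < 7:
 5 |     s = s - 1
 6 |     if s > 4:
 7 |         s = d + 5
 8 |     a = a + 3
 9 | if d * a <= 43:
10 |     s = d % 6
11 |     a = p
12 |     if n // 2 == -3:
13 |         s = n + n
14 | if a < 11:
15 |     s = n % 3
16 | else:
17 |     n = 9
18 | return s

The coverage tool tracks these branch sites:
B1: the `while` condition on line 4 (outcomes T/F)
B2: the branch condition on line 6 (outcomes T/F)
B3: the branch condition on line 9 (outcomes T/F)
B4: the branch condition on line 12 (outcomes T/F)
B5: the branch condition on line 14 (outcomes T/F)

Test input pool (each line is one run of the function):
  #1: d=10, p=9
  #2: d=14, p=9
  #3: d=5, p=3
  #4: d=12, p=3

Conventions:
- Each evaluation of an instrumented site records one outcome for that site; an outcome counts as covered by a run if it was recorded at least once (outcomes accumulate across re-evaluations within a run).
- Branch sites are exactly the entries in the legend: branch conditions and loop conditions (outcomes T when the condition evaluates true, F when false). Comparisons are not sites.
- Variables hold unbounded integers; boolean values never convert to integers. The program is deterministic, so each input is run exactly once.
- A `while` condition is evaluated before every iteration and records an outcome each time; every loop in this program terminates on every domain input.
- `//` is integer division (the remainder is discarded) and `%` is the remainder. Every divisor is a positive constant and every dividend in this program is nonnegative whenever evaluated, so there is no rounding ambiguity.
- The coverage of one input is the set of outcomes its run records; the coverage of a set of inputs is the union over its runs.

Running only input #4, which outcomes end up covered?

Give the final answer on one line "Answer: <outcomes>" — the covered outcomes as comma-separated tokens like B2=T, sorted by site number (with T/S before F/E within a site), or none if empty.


Simulating input #4 (d=12, p=3) step by step:
  B1->T, B2->T, B1->F, B3->F, B5->T
collecting distinct outcomes: B1=T, B1=F, B2=T, B3=F, B5=T
Answer: B1=T, B1=F, B2=T, B3=F, B5=T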